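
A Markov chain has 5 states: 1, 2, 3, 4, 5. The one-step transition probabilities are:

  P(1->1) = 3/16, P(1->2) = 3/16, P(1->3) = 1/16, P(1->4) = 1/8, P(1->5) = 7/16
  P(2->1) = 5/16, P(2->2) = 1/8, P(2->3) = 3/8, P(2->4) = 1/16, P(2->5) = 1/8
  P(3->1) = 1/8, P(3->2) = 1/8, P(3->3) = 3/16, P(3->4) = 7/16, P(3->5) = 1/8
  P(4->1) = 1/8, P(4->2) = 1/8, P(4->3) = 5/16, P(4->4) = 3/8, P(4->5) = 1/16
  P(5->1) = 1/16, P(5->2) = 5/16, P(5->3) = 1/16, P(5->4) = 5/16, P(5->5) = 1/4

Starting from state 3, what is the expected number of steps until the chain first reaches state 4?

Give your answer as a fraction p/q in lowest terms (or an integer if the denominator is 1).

Let h_i = expected steps to first reach 4 from state i.
Boundary: h_4 = 0.
First-step equations for the other states:
  h_1 = 1 + 3/16*h_1 + 3/16*h_2 + 1/16*h_3 + 1/8*h_4 + 7/16*h_5
  h_2 = 1 + 5/16*h_1 + 1/8*h_2 + 3/8*h_3 + 1/16*h_4 + 1/8*h_5
  h_3 = 1 + 1/8*h_1 + 1/8*h_2 + 3/16*h_3 + 7/16*h_4 + 1/8*h_5
  h_5 = 1 + 1/16*h_1 + 5/16*h_2 + 1/16*h_3 + 5/16*h_4 + 1/4*h_5

Substituting h_4 = 0 and rearranging gives the linear system (I - Q) h = 1:
  [13/16, -3/16, -1/16, -7/16] . (h_1, h_2, h_3, h_5) = 1
  [-5/16, 7/8, -3/8, -1/8] . (h_1, h_2, h_3, h_5) = 1
  [-1/8, -1/8, 13/16, -1/8] . (h_1, h_2, h_3, h_5) = 1
  [-1/16, -5/16, -1/16, 3/4] . (h_1, h_2, h_3, h_5) = 1

Solving yields:
  h_1 = 76912/16097
  h_2 = 78128/16097
  h_3 = 53648/16097
  h_5 = 64896/16097

Starting state is 3, so the expected hitting time is h_3 = 53648/16097.

Answer: 53648/16097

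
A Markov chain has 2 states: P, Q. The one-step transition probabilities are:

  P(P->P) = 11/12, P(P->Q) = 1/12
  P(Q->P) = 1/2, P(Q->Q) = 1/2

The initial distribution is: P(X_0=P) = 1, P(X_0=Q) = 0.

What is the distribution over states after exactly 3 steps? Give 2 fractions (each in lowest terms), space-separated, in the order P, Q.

Answer: 1499/1728 229/1728

Derivation:
Propagating the distribution step by step (d_{t+1} = d_t * P):
d_0 = (P=1, Q=0)
  d_1[P] = 1*11/12 + 0*1/2 = 11/12
  d_1[Q] = 1*1/12 + 0*1/2 = 1/12
d_1 = (P=11/12, Q=1/12)
  d_2[P] = 11/12*11/12 + 1/12*1/2 = 127/144
  d_2[Q] = 11/12*1/12 + 1/12*1/2 = 17/144
d_2 = (P=127/144, Q=17/144)
  d_3[P] = 127/144*11/12 + 17/144*1/2 = 1499/1728
  d_3[Q] = 127/144*1/12 + 17/144*1/2 = 229/1728
d_3 = (P=1499/1728, Q=229/1728)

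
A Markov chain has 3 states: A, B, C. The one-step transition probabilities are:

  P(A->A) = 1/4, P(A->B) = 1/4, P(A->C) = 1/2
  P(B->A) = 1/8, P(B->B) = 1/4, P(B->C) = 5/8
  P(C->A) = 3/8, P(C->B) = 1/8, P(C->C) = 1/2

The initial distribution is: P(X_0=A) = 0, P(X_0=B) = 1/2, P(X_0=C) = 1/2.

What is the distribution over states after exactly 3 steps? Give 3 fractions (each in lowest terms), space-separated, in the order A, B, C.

Answer: 75/256 189/1024 535/1024

Derivation:
Propagating the distribution step by step (d_{t+1} = d_t * P):
d_0 = (A=0, B=1/2, C=1/2)
  d_1[A] = 0*1/4 + 1/2*1/8 + 1/2*3/8 = 1/4
  d_1[B] = 0*1/4 + 1/2*1/4 + 1/2*1/8 = 3/16
  d_1[C] = 0*1/2 + 1/2*5/8 + 1/2*1/2 = 9/16
d_1 = (A=1/4, B=3/16, C=9/16)
  d_2[A] = 1/4*1/4 + 3/16*1/8 + 9/16*3/8 = 19/64
  d_2[B] = 1/4*1/4 + 3/16*1/4 + 9/16*1/8 = 23/128
  d_2[C] = 1/4*1/2 + 3/16*5/8 + 9/16*1/2 = 67/128
d_2 = (A=19/64, B=23/128, C=67/128)
  d_3[A] = 19/64*1/4 + 23/128*1/8 + 67/128*3/8 = 75/256
  d_3[B] = 19/64*1/4 + 23/128*1/4 + 67/128*1/8 = 189/1024
  d_3[C] = 19/64*1/2 + 23/128*5/8 + 67/128*1/2 = 535/1024
d_3 = (A=75/256, B=189/1024, C=535/1024)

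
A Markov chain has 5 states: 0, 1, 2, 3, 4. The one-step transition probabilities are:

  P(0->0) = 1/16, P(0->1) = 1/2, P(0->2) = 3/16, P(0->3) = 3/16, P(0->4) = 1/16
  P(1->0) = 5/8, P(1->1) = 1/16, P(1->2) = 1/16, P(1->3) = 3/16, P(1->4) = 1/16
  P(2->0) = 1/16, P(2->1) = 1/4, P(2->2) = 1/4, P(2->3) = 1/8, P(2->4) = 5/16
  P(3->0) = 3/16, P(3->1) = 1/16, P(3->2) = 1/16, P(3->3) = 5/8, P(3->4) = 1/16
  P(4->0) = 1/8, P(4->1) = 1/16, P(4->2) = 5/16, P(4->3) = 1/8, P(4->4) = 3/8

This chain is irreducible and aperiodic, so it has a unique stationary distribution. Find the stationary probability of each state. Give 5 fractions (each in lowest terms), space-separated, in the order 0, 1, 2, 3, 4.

The stationary distribution satisfies pi = pi * P, i.e.:
  pi_0 = 1/16*pi_0 + 5/8*pi_1 + 1/16*pi_2 + 3/16*pi_3 + 1/8*pi_4
  pi_1 = 1/2*pi_0 + 1/16*pi_1 + 1/4*pi_2 + 1/16*pi_3 + 1/16*pi_4
  pi_2 = 3/16*pi_0 + 1/16*pi_1 + 1/4*pi_2 + 1/16*pi_3 + 5/16*pi_4
  pi_3 = 3/16*pi_0 + 3/16*pi_1 + 1/8*pi_2 + 5/8*pi_3 + 1/8*pi_4
  pi_4 = 1/16*pi_0 + 1/16*pi_1 + 5/16*pi_2 + 1/16*pi_3 + 3/8*pi_4
with normalization: pi_0 + pi_1 + pi_2 + pi_3 + pi_4 = 1.

Using the first 4 balance equations plus normalization, the linear system A*pi = b is:
  [-15/16, 5/8, 1/16, 3/16, 1/8] . pi = 0
  [1/2, -15/16, 1/4, 1/16, 1/16] . pi = 0
  [3/16, 1/16, -3/4, 1/16, 5/16] . pi = 0
  [3/16, 3/16, 1/8, -3/8, 1/8] . pi = 0
  [1, 1, 1, 1, 1] . pi = 1

Solving yields:
  pi_0 = 6548/30723
  pi_1 = 5678/30723
  pi_2 = 433/2793
  pi_3 = 9209/30723
  pi_4 = 4525/30723

Verification (pi * P):
  6548/30723*1/16 + 5678/30723*5/8 + 433/2793*1/16 + 9209/30723*3/16 + 4525/30723*1/8 = 6548/30723 = pi_0  (ok)
  6548/30723*1/2 + 5678/30723*1/16 + 433/2793*1/4 + 9209/30723*1/16 + 4525/30723*1/16 = 5678/30723 = pi_1  (ok)
  6548/30723*3/16 + 5678/30723*1/16 + 433/2793*1/4 + 9209/30723*1/16 + 4525/30723*5/16 = 433/2793 = pi_2  (ok)
  6548/30723*3/16 + 5678/30723*3/16 + 433/2793*1/8 + 9209/30723*5/8 + 4525/30723*1/8 = 9209/30723 = pi_3  (ok)
  6548/30723*1/16 + 5678/30723*1/16 + 433/2793*5/16 + 9209/30723*1/16 + 4525/30723*3/8 = 4525/30723 = pi_4  (ok)

Answer: 6548/30723 5678/30723 433/2793 9209/30723 4525/30723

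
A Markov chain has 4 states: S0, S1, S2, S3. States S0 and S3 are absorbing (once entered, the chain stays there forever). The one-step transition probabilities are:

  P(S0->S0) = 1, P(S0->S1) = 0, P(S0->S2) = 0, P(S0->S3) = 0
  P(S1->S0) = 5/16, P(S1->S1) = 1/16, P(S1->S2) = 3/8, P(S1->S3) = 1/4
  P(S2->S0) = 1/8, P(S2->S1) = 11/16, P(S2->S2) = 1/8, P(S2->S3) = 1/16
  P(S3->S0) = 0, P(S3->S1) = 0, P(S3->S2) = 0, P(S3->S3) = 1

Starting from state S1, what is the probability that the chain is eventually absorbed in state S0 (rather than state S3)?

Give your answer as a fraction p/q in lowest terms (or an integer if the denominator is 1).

Answer: 41/72

Derivation:
Let a_i = P(absorbed in S0 | start in state i).
Boundary conditions: a_S0 = 1, a_S3 = 0.
For each transient state i, a_i = sum_j P(i->j) * a_j:
  a_S1 = 5/16*a_S0 + 1/16*a_S1 + 3/8*a_S2 + 1/4*a_S3
  a_S2 = 1/8*a_S0 + 11/16*a_S1 + 1/8*a_S2 + 1/16*a_S3

Substituting a_S0 = 1 and a_S3 = 0, rearrange to (I - Q) a = r where r[i] = P(i -> S0):
  [15/16, -3/8] . (a_S1, a_S2) = 5/16
  [-11/16, 7/8] . (a_S1, a_S2) = 1/8

Solving yields:
  a_S1 = 41/72
  a_S2 = 85/144

Starting state is S1, so the absorption probability is a_S1 = 41/72.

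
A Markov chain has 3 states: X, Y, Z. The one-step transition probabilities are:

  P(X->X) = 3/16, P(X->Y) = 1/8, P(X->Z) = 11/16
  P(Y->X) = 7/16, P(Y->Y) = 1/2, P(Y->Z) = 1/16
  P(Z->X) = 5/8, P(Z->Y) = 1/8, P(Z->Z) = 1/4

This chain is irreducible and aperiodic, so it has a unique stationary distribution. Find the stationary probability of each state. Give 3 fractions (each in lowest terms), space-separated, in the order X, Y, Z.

The stationary distribution satisfies pi = pi * P, i.e.:
  pi_X = 3/16*pi_X + 7/16*pi_Y + 5/8*pi_Z
  pi_Y = 1/8*pi_X + 1/2*pi_Y + 1/8*pi_Z
  pi_Z = 11/16*pi_X + 1/16*pi_Y + 1/4*pi_Z
with normalization: pi_X + pi_Y + pi_Z = 1.

Using the first 2 balance equations plus normalization, the linear system A*pi = b is:
  [-13/16, 7/16, 5/8] . pi = 0
  [1/8, -1/2, 1/8] . pi = 0
  [1, 1, 1] . pi = 1

Solving yields:
  pi_X = 47/115
  pi_Y = 1/5
  pi_Z = 9/23

Verification (pi * P):
  47/115*3/16 + 1/5*7/16 + 9/23*5/8 = 47/115 = pi_X  (ok)
  47/115*1/8 + 1/5*1/2 + 9/23*1/8 = 1/5 = pi_Y  (ok)
  47/115*11/16 + 1/5*1/16 + 9/23*1/4 = 9/23 = pi_Z  (ok)

Answer: 47/115 1/5 9/23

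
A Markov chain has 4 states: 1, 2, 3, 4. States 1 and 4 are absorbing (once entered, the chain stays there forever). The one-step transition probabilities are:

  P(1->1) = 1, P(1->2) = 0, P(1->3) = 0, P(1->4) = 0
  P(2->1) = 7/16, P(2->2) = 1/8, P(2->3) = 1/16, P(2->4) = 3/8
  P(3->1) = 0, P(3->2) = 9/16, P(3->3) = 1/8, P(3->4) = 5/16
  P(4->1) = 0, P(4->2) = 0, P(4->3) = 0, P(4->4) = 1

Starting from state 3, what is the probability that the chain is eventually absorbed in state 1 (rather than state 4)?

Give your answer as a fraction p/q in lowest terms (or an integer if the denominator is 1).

Answer: 63/187

Derivation:
Let a_i = P(absorbed in 1 | start in state i).
Boundary conditions: a_1 = 1, a_4 = 0.
For each transient state i, a_i = sum_j P(i->j) * a_j:
  a_2 = 7/16*a_1 + 1/8*a_2 + 1/16*a_3 + 3/8*a_4
  a_3 = 0*a_1 + 9/16*a_2 + 1/8*a_3 + 5/16*a_4

Substituting a_1 = 1 and a_4 = 0, rearrange to (I - Q) a = r where r[i] = P(i -> 1):
  [7/8, -1/16] . (a_2, a_3) = 7/16
  [-9/16, 7/8] . (a_2, a_3) = 0

Solving yields:
  a_2 = 98/187
  a_3 = 63/187

Starting state is 3, so the absorption probability is a_3 = 63/187.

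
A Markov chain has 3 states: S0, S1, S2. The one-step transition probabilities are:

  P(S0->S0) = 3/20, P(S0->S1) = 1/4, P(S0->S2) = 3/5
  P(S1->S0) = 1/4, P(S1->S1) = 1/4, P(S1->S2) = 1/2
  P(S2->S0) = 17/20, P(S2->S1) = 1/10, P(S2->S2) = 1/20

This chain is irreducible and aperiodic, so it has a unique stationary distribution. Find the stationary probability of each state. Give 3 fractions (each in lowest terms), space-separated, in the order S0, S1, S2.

Answer: 265/614 119/614 115/307

Derivation:
The stationary distribution satisfies pi = pi * P, i.e.:
  pi_S0 = 3/20*pi_S0 + 1/4*pi_S1 + 17/20*pi_S2
  pi_S1 = 1/4*pi_S0 + 1/4*pi_S1 + 1/10*pi_S2
  pi_S2 = 3/5*pi_S0 + 1/2*pi_S1 + 1/20*pi_S2
with normalization: pi_S0 + pi_S1 + pi_S2 = 1.

Using the first 2 balance equations plus normalization, the linear system A*pi = b is:
  [-17/20, 1/4, 17/20] . pi = 0
  [1/4, -3/4, 1/10] . pi = 0
  [1, 1, 1] . pi = 1

Solving yields:
  pi_S0 = 265/614
  pi_S1 = 119/614
  pi_S2 = 115/307

Verification (pi * P):
  265/614*3/20 + 119/614*1/4 + 115/307*17/20 = 265/614 = pi_S0  (ok)
  265/614*1/4 + 119/614*1/4 + 115/307*1/10 = 119/614 = pi_S1  (ok)
  265/614*3/5 + 119/614*1/2 + 115/307*1/20 = 115/307 = pi_S2  (ok)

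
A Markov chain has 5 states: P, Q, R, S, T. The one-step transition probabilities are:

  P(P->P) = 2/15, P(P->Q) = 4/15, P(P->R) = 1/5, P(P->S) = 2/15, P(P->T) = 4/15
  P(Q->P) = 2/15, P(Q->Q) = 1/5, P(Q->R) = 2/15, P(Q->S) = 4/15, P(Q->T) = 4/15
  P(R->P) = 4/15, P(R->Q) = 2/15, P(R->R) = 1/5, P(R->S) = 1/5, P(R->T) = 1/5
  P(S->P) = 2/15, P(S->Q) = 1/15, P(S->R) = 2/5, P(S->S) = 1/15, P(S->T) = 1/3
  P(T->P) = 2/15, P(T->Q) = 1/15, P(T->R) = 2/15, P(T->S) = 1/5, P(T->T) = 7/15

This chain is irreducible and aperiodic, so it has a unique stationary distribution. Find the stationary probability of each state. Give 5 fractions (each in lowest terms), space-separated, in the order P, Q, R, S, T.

The stationary distribution satisfies pi = pi * P, i.e.:
  pi_P = 2/15*pi_P + 2/15*pi_Q + 4/15*pi_R + 2/15*pi_S + 2/15*pi_T
  pi_Q = 4/15*pi_P + 1/5*pi_Q + 2/15*pi_R + 1/15*pi_S + 1/15*pi_T
  pi_R = 1/5*pi_P + 2/15*pi_Q + 1/5*pi_R + 2/5*pi_S + 2/15*pi_T
  pi_S = 2/15*pi_P + 4/15*pi_Q + 1/5*pi_R + 1/15*pi_S + 1/5*pi_T
  pi_T = 4/15*pi_P + 4/15*pi_Q + 1/5*pi_R + 1/3*pi_S + 7/15*pi_T
with normalization: pi_P + pi_Q + pi_R + pi_S + pi_T = 1.

Using the first 4 balance equations plus normalization, the linear system A*pi = b is:
  [-13/15, 2/15, 4/15, 2/15, 2/15] . pi = 0
  [4/15, -4/5, 2/15, 1/15, 1/15] . pi = 0
  [1/5, 2/15, -4/5, 2/5, 2/15] . pi = 0
  [2/15, 4/15, 1/5, -14/15, 1/5] . pi = 0
  [1, 1, 1, 1, 1] . pi = 1

Solving yields:
  pi_P = 1846/11497
  pi_Q = 1491/11497
  pi_R = 2348/11497
  pi_S = 2008/11497
  pi_T = 3804/11497

Verification (pi * P):
  1846/11497*2/15 + 1491/11497*2/15 + 2348/11497*4/15 + 2008/11497*2/15 + 3804/11497*2/15 = 1846/11497 = pi_P  (ok)
  1846/11497*4/15 + 1491/11497*1/5 + 2348/11497*2/15 + 2008/11497*1/15 + 3804/11497*1/15 = 1491/11497 = pi_Q  (ok)
  1846/11497*1/5 + 1491/11497*2/15 + 2348/11497*1/5 + 2008/11497*2/5 + 3804/11497*2/15 = 2348/11497 = pi_R  (ok)
  1846/11497*2/15 + 1491/11497*4/15 + 2348/11497*1/5 + 2008/11497*1/15 + 3804/11497*1/5 = 2008/11497 = pi_S  (ok)
  1846/11497*4/15 + 1491/11497*4/15 + 2348/11497*1/5 + 2008/11497*1/3 + 3804/11497*7/15 = 3804/11497 = pi_T  (ok)

Answer: 1846/11497 1491/11497 2348/11497 2008/11497 3804/11497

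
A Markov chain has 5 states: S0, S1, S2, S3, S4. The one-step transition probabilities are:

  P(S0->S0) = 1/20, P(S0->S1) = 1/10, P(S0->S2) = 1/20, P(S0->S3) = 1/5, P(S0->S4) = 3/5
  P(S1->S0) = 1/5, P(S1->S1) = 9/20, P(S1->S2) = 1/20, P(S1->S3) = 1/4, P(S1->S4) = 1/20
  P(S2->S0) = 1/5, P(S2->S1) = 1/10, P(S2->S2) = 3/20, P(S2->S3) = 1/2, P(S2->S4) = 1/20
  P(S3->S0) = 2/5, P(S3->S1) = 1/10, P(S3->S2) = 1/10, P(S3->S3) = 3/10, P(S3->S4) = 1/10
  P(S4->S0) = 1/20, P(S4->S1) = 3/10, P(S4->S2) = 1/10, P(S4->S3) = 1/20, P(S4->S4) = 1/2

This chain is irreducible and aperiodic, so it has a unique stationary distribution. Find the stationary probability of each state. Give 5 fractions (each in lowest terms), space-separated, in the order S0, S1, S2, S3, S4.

Answer: 17712/101609 24538/101609 8472/101609 21943/101609 28944/101609

Derivation:
The stationary distribution satisfies pi = pi * P, i.e.:
  pi_S0 = 1/20*pi_S0 + 1/5*pi_S1 + 1/5*pi_S2 + 2/5*pi_S3 + 1/20*pi_S4
  pi_S1 = 1/10*pi_S0 + 9/20*pi_S1 + 1/10*pi_S2 + 1/10*pi_S3 + 3/10*pi_S4
  pi_S2 = 1/20*pi_S0 + 1/20*pi_S1 + 3/20*pi_S2 + 1/10*pi_S3 + 1/10*pi_S4
  pi_S3 = 1/5*pi_S0 + 1/4*pi_S1 + 1/2*pi_S2 + 3/10*pi_S3 + 1/20*pi_S4
  pi_S4 = 3/5*pi_S0 + 1/20*pi_S1 + 1/20*pi_S2 + 1/10*pi_S3 + 1/2*pi_S4
with normalization: pi_S0 + pi_S1 + pi_S2 + pi_S3 + pi_S4 = 1.

Using the first 4 balance equations plus normalization, the linear system A*pi = b is:
  [-19/20, 1/5, 1/5, 2/5, 1/20] . pi = 0
  [1/10, -11/20, 1/10, 1/10, 3/10] . pi = 0
  [1/20, 1/20, -17/20, 1/10, 1/10] . pi = 0
  [1/5, 1/4, 1/2, -7/10, 1/20] . pi = 0
  [1, 1, 1, 1, 1] . pi = 1

Solving yields:
  pi_S0 = 17712/101609
  pi_S1 = 24538/101609
  pi_S2 = 8472/101609
  pi_S3 = 21943/101609
  pi_S4 = 28944/101609

Verification (pi * P):
  17712/101609*1/20 + 24538/101609*1/5 + 8472/101609*1/5 + 21943/101609*2/5 + 28944/101609*1/20 = 17712/101609 = pi_S0  (ok)
  17712/101609*1/10 + 24538/101609*9/20 + 8472/101609*1/10 + 21943/101609*1/10 + 28944/101609*3/10 = 24538/101609 = pi_S1  (ok)
  17712/101609*1/20 + 24538/101609*1/20 + 8472/101609*3/20 + 21943/101609*1/10 + 28944/101609*1/10 = 8472/101609 = pi_S2  (ok)
  17712/101609*1/5 + 24538/101609*1/4 + 8472/101609*1/2 + 21943/101609*3/10 + 28944/101609*1/20 = 21943/101609 = pi_S3  (ok)
  17712/101609*3/5 + 24538/101609*1/20 + 8472/101609*1/20 + 21943/101609*1/10 + 28944/101609*1/2 = 28944/101609 = pi_S4  (ok)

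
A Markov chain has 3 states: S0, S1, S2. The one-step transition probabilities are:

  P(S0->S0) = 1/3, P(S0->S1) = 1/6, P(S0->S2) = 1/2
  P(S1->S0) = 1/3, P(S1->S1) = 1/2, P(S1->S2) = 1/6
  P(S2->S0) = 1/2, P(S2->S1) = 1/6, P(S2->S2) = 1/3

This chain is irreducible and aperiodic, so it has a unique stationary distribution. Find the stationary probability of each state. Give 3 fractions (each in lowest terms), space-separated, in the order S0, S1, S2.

The stationary distribution satisfies pi = pi * P, i.e.:
  pi_S0 = 1/3*pi_S0 + 1/3*pi_S1 + 1/2*pi_S2
  pi_S1 = 1/6*pi_S0 + 1/2*pi_S1 + 1/6*pi_S2
  pi_S2 = 1/2*pi_S0 + 1/6*pi_S1 + 1/3*pi_S2
with normalization: pi_S0 + pi_S1 + pi_S2 = 1.

Using the first 2 balance equations plus normalization, the linear system A*pi = b is:
  [-2/3, 1/3, 1/2] . pi = 0
  [1/6, -1/2, 1/6] . pi = 0
  [1, 1, 1] . pi = 1

Solving yields:
  pi_S0 = 11/28
  pi_S1 = 1/4
  pi_S2 = 5/14

Verification (pi * P):
  11/28*1/3 + 1/4*1/3 + 5/14*1/2 = 11/28 = pi_S0  (ok)
  11/28*1/6 + 1/4*1/2 + 5/14*1/6 = 1/4 = pi_S1  (ok)
  11/28*1/2 + 1/4*1/6 + 5/14*1/3 = 5/14 = pi_S2  (ok)

Answer: 11/28 1/4 5/14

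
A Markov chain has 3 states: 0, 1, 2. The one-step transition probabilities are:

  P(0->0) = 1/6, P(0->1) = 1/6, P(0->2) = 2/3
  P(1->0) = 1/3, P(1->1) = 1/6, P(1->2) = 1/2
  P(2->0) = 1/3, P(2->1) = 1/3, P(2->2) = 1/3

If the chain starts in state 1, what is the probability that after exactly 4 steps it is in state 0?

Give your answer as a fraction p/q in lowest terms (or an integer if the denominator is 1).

Computing P^4 by repeated multiplication:
P^1 =
  0: [1/6, 1/6, 2/3]
  1: [1/3, 1/6, 1/2]
  2: [1/3, 1/3, 1/3]
P^2 =
  0: [11/36, 5/18, 5/12]
  1: [5/18, 1/4, 17/36]
  2: [5/18, 2/9, 1/2]
P^3 =
  0: [61/216, 17/72, 13/27]
  1: [31/108, 53/216, 101/216]
  2: [31/108, 1/4, 25/54]
P^4 =
  0: [371/1296, 20/81, 605/1296]
  1: [185/648, 317/1296, 203/432]
  2: [185/648, 79/324, 305/648]

(P^4)[1 -> 0] = 185/648

Answer: 185/648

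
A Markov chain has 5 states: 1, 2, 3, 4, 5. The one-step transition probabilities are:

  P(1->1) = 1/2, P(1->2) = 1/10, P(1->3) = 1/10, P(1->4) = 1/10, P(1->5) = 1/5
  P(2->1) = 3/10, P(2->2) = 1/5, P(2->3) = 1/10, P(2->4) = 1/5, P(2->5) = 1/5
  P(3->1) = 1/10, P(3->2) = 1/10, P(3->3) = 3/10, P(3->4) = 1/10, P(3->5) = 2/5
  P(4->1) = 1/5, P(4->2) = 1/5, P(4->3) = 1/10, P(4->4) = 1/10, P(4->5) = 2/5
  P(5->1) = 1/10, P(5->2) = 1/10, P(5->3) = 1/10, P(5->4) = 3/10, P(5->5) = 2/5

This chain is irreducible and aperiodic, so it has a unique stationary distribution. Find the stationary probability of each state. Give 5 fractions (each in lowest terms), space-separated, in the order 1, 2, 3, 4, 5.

Answer: 649/2704 177/1352 1/8 241/1352 881/2704

Derivation:
The stationary distribution satisfies pi = pi * P, i.e.:
  pi_1 = 1/2*pi_1 + 3/10*pi_2 + 1/10*pi_3 + 1/5*pi_4 + 1/10*pi_5
  pi_2 = 1/10*pi_1 + 1/5*pi_2 + 1/10*pi_3 + 1/5*pi_4 + 1/10*pi_5
  pi_3 = 1/10*pi_1 + 1/10*pi_2 + 3/10*pi_3 + 1/10*pi_4 + 1/10*pi_5
  pi_4 = 1/10*pi_1 + 1/5*pi_2 + 1/10*pi_3 + 1/10*pi_4 + 3/10*pi_5
  pi_5 = 1/5*pi_1 + 1/5*pi_2 + 2/5*pi_3 + 2/5*pi_4 + 2/5*pi_5
with normalization: pi_1 + pi_2 + pi_3 + pi_4 + pi_5 = 1.

Using the first 4 balance equations plus normalization, the linear system A*pi = b is:
  [-1/2, 3/10, 1/10, 1/5, 1/10] . pi = 0
  [1/10, -4/5, 1/10, 1/5, 1/10] . pi = 0
  [1/10, 1/10, -7/10, 1/10, 1/10] . pi = 0
  [1/10, 1/5, 1/10, -9/10, 3/10] . pi = 0
  [1, 1, 1, 1, 1] . pi = 1

Solving yields:
  pi_1 = 649/2704
  pi_2 = 177/1352
  pi_3 = 1/8
  pi_4 = 241/1352
  pi_5 = 881/2704

Verification (pi * P):
  649/2704*1/2 + 177/1352*3/10 + 1/8*1/10 + 241/1352*1/5 + 881/2704*1/10 = 649/2704 = pi_1  (ok)
  649/2704*1/10 + 177/1352*1/5 + 1/8*1/10 + 241/1352*1/5 + 881/2704*1/10 = 177/1352 = pi_2  (ok)
  649/2704*1/10 + 177/1352*1/10 + 1/8*3/10 + 241/1352*1/10 + 881/2704*1/10 = 1/8 = pi_3  (ok)
  649/2704*1/10 + 177/1352*1/5 + 1/8*1/10 + 241/1352*1/10 + 881/2704*3/10 = 241/1352 = pi_4  (ok)
  649/2704*1/5 + 177/1352*1/5 + 1/8*2/5 + 241/1352*2/5 + 881/2704*2/5 = 881/2704 = pi_5  (ok)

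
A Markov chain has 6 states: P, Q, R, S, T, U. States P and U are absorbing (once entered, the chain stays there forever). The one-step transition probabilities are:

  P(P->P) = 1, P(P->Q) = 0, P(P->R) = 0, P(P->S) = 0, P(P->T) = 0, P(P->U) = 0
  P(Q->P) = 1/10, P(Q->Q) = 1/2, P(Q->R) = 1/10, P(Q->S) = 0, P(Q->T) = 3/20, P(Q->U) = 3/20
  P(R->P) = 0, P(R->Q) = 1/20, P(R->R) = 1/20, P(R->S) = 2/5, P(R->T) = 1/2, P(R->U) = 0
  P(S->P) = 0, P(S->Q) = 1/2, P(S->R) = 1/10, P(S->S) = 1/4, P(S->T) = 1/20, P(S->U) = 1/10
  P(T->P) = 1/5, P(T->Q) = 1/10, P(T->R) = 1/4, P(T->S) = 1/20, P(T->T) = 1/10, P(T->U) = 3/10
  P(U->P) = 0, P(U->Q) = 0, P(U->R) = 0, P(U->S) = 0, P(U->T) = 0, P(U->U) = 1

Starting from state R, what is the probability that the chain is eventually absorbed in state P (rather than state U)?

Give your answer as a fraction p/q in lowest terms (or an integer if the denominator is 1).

Let a_i = P(absorbed in P | start in state i).
Boundary conditions: a_P = 1, a_U = 0.
For each transient state i, a_i = sum_j P(i->j) * a_j:
  a_Q = 1/10*a_P + 1/2*a_Q + 1/10*a_R + 0*a_S + 3/20*a_T + 3/20*a_U
  a_R = 0*a_P + 1/20*a_Q + 1/20*a_R + 2/5*a_S + 1/2*a_T + 0*a_U
  a_S = 0*a_P + 1/2*a_Q + 1/10*a_R + 1/4*a_S + 1/20*a_T + 1/10*a_U
  a_T = 1/5*a_P + 1/10*a_Q + 1/4*a_R + 1/20*a_S + 1/10*a_T + 3/10*a_U

Substituting a_P = 1 and a_U = 0, rearrange to (I - Q) a = r where r[i] = P(i -> P):
  [1/2, -1/10, 0, -3/20] . (a_Q, a_R, a_S, a_T) = 1/10
  [-1/20, 19/20, -2/5, -1/2] . (a_Q, a_R, a_S, a_T) = 0
  [-1/2, -1/10, 3/4, -1/20] . (a_Q, a_R, a_S, a_T) = 0
  [-1/10, -1/4, -1/20, 9/10] . (a_Q, a_R, a_S, a_T) = 1/5

Solving yields:
  a_Q = 12518/32265
  a_R = 2342/6453
  a_S = 3578/10755
  a_T = 2482/6453

Starting state is R, so the absorption probability is a_R = 2342/6453.

Answer: 2342/6453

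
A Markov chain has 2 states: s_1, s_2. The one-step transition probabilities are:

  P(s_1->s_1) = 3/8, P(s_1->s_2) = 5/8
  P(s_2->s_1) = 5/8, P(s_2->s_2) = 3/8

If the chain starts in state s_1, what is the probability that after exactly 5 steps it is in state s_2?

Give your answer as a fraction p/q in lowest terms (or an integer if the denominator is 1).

Computing P^5 by repeated multiplication:
P^1 =
  s_1: [3/8, 5/8]
  s_2: [5/8, 3/8]
P^2 =
  s_1: [17/32, 15/32]
  s_2: [15/32, 17/32]
P^3 =
  s_1: [63/128, 65/128]
  s_2: [65/128, 63/128]
P^4 =
  s_1: [257/512, 255/512]
  s_2: [255/512, 257/512]
P^5 =
  s_1: [1023/2048, 1025/2048]
  s_2: [1025/2048, 1023/2048]

(P^5)[s_1 -> s_2] = 1025/2048

Answer: 1025/2048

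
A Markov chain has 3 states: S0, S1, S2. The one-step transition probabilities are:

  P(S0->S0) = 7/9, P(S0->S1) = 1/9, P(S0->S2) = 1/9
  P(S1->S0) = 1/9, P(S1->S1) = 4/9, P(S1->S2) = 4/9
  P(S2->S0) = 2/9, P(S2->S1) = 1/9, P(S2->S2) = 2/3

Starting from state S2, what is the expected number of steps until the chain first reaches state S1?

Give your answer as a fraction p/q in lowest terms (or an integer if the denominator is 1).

Answer: 9

Derivation:
Let h_i = expected steps to first reach S1 from state i.
Boundary: h_S1 = 0.
First-step equations for the other states:
  h_S0 = 1 + 7/9*h_S0 + 1/9*h_S1 + 1/9*h_S2
  h_S2 = 1 + 2/9*h_S0 + 1/9*h_S1 + 2/3*h_S2

Substituting h_S1 = 0 and rearranging gives the linear system (I - Q) h = 1:
  [2/9, -1/9] . (h_S0, h_S2) = 1
  [-2/9, 1/3] . (h_S0, h_S2) = 1

Solving yields:
  h_S0 = 9
  h_S2 = 9

Starting state is S2, so the expected hitting time is h_S2 = 9.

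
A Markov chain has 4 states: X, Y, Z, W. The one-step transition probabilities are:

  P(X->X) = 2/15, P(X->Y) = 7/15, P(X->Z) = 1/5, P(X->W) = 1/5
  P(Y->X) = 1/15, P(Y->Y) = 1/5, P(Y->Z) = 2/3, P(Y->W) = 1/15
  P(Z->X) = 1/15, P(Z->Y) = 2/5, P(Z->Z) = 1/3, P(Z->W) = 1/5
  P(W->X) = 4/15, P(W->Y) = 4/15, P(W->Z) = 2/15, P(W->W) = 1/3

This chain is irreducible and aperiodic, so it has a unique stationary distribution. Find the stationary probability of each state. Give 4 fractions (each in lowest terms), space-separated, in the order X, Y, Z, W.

The stationary distribution satisfies pi = pi * P, i.e.:
  pi_X = 2/15*pi_X + 1/15*pi_Y + 1/15*pi_Z + 4/15*pi_W
  pi_Y = 7/15*pi_X + 1/5*pi_Y + 2/5*pi_Z + 4/15*pi_W
  pi_Z = 1/5*pi_X + 2/3*pi_Y + 1/3*pi_Z + 2/15*pi_W
  pi_W = 1/5*pi_X + 1/15*pi_Y + 1/5*pi_Z + 1/3*pi_W
with normalization: pi_X + pi_Y + pi_Z + pi_W = 1.

Using the first 3 balance equations plus normalization, the linear system A*pi = b is:
  [-13/15, 1/15, 1/15, 4/15] . pi = 0
  [7/15, -4/5, 2/5, 4/15] . pi = 0
  [1/5, 2/3, -2/3, 2/15] . pi = 0
  [1, 1, 1, 1] . pi = 1

Solving yields:
  pi_X = 178/1613
  pi_Y = 515/1613
  pi_Z = 627/1613
  pi_W = 293/1613

Verification (pi * P):
  178/1613*2/15 + 515/1613*1/15 + 627/1613*1/15 + 293/1613*4/15 = 178/1613 = pi_X  (ok)
  178/1613*7/15 + 515/1613*1/5 + 627/1613*2/5 + 293/1613*4/15 = 515/1613 = pi_Y  (ok)
  178/1613*1/5 + 515/1613*2/3 + 627/1613*1/3 + 293/1613*2/15 = 627/1613 = pi_Z  (ok)
  178/1613*1/5 + 515/1613*1/15 + 627/1613*1/5 + 293/1613*1/3 = 293/1613 = pi_W  (ok)

Answer: 178/1613 515/1613 627/1613 293/1613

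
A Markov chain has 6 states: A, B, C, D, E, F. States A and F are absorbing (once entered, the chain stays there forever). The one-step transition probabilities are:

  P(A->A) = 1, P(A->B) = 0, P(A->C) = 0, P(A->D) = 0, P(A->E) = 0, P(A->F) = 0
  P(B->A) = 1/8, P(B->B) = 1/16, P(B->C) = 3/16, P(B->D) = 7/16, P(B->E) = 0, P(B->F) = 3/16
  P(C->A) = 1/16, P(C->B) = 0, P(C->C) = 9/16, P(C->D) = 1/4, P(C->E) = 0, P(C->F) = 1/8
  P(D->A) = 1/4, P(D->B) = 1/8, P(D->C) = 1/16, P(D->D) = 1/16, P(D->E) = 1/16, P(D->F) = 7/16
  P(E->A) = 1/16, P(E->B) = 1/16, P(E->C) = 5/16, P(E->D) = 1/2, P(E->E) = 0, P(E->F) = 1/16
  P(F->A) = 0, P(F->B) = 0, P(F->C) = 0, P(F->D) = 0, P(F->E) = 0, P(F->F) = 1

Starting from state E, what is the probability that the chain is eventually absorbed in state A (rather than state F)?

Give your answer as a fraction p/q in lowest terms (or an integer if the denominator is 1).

Answer: 7978/21087

Derivation:
Let a_i = P(absorbed in A | start in state i).
Boundary conditions: a_A = 1, a_F = 0.
For each transient state i, a_i = sum_j P(i->j) * a_j:
  a_B = 1/8*a_A + 1/16*a_B + 3/16*a_C + 7/16*a_D + 0*a_E + 3/16*a_F
  a_C = 1/16*a_A + 0*a_B + 9/16*a_C + 1/4*a_D + 0*a_E + 1/8*a_F
  a_D = 1/4*a_A + 1/8*a_B + 1/16*a_C + 1/16*a_D + 1/16*a_E + 7/16*a_F
  a_E = 1/16*a_A + 1/16*a_B + 5/16*a_C + 1/2*a_D + 0*a_E + 1/16*a_F

Substituting a_A = 1 and a_F = 0, rearrange to (I - Q) a = r where r[i] = P(i -> A):
  [15/16, -3/16, -7/16, 0] . (a_B, a_C, a_D, a_E) = 1/8
  [0, 7/16, -1/4, 0] . (a_B, a_C, a_D, a_E) = 1/16
  [-1/8, -1/16, 15/16, -1/16] . (a_B, a_C, a_D, a_E) = 1/4
  [-1/16, -5/16, -1/2, 1] . (a_B, a_C, a_D, a_E) = 1/16

Solving yields:
  a_B = 7888/21087
  a_C = 2471/7029
  a_D = 2567/7029
  a_E = 7978/21087

Starting state is E, so the absorption probability is a_E = 7978/21087.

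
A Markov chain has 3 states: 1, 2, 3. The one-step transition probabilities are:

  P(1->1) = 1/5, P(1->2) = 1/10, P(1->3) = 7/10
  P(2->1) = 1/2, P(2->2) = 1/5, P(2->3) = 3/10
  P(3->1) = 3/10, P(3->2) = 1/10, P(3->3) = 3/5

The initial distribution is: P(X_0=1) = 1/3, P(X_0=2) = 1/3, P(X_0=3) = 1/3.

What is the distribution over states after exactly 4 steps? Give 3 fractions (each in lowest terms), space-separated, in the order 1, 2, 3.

Propagating the distribution step by step (d_{t+1} = d_t * P):
d_0 = (1=1/3, 2=1/3, 3=1/3)
  d_1[1] = 1/3*1/5 + 1/3*1/2 + 1/3*3/10 = 1/3
  d_1[2] = 1/3*1/10 + 1/3*1/5 + 1/3*1/10 = 2/15
  d_1[3] = 1/3*7/10 + 1/3*3/10 + 1/3*3/5 = 8/15
d_1 = (1=1/3, 2=2/15, 3=8/15)
  d_2[1] = 1/3*1/5 + 2/15*1/2 + 8/15*3/10 = 22/75
  d_2[2] = 1/3*1/10 + 2/15*1/5 + 8/15*1/10 = 17/150
  d_2[3] = 1/3*7/10 + 2/15*3/10 + 8/15*3/5 = 89/150
d_2 = (1=22/75, 2=17/150, 3=89/150)
  d_3[1] = 22/75*1/5 + 17/150*1/2 + 89/150*3/10 = 22/75
  d_3[2] = 22/75*1/10 + 17/150*1/5 + 89/150*1/10 = 167/1500
  d_3[3] = 22/75*7/10 + 17/150*3/10 + 89/150*3/5 = 893/1500
d_3 = (1=22/75, 2=167/1500, 3=893/1500)
  d_4[1] = 22/75*1/5 + 167/1500*1/2 + 893/1500*3/10 = 2197/7500
  d_4[2] = 22/75*1/10 + 167/1500*1/5 + 893/1500*1/10 = 1667/15000
  d_4[3] = 22/75*7/10 + 167/1500*3/10 + 893/1500*3/5 = 8939/15000
d_4 = (1=2197/7500, 2=1667/15000, 3=8939/15000)

Answer: 2197/7500 1667/15000 8939/15000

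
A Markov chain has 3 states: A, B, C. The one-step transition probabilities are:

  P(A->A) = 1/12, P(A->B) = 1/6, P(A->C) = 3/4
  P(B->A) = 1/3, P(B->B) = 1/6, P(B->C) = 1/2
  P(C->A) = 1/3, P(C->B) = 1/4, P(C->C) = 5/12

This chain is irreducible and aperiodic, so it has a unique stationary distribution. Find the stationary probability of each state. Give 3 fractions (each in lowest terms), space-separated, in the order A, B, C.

The stationary distribution satisfies pi = pi * P, i.e.:
  pi_A = 1/12*pi_A + 1/3*pi_B + 1/3*pi_C
  pi_B = 1/6*pi_A + 1/6*pi_B + 1/4*pi_C
  pi_C = 3/4*pi_A + 1/2*pi_B + 5/12*pi_C
with normalization: pi_A + pi_B + pi_C = 1.

Using the first 2 balance equations plus normalization, the linear system A*pi = b is:
  [-11/12, 1/3, 1/3] . pi = 0
  [1/6, -5/6, 1/4] . pi = 0
  [1, 1, 1] . pi = 1

Solving yields:
  pi_A = 4/15
  pi_B = 41/195
  pi_C = 34/65

Verification (pi * P):
  4/15*1/12 + 41/195*1/3 + 34/65*1/3 = 4/15 = pi_A  (ok)
  4/15*1/6 + 41/195*1/6 + 34/65*1/4 = 41/195 = pi_B  (ok)
  4/15*3/4 + 41/195*1/2 + 34/65*5/12 = 34/65 = pi_C  (ok)

Answer: 4/15 41/195 34/65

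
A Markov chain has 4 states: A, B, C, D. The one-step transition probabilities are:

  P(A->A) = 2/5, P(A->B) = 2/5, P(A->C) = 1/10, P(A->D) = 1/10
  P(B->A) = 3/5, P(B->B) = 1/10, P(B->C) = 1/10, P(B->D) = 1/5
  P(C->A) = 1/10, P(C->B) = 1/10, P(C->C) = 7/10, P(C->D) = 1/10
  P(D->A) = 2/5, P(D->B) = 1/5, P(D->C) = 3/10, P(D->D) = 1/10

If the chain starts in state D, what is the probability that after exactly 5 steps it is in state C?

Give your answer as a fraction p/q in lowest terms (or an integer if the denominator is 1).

Answer: 15427/50000

Derivation:
Computing P^5 by repeated multiplication:
P^1 =
  A: [2/5, 2/5, 1/10, 1/10]
  B: [3/5, 1/10, 1/10, 1/5]
  C: [1/10, 1/10, 7/10, 1/10]
  D: [2/5, 1/5, 3/10, 1/10]
P^2 =
  A: [9/20, 23/100, 9/50, 7/50]
  B: [39/100, 3/10, 1/5, 11/100]
  C: [21/100, 7/50, 27/50, 11/100]
  D: [7/20, 23/100, 3/10, 3/25]
P^3 =
  A: [49/125, 249/1000, 59/250, 123/1000]
  B: [2/5, 57/250, 121/500, 13/100]
  C: [133/500, 87/500, 223/500, 57/500]
  D: [89/250, 217/1000, 38/125, 123/1000]
P^4 =
  A: [379/1000, 2299/10000, 1331/5000, 1249/10000]
  B: [373/1000, 233/1000, 339/1250, 307/2500]
  C: [301/1000, 239/1250, 244/625, 587/5000]
  D: [1761/5000, 2191/10000, 307/1000, 1217/10000]
P^5 =
  A: [9153/25000, 22619/100000, 2847/10000, 12299/100000]
  B: [9131/25000, 11209/50000, 3591/12500, 1233/10000]
  C: [2007/6250, 5051/25000, 8943/25000, 1489/12500]
  D: [8793/25000, 21783/100000, 15427/50000, 12191/100000]

(P^5)[D -> C] = 15427/50000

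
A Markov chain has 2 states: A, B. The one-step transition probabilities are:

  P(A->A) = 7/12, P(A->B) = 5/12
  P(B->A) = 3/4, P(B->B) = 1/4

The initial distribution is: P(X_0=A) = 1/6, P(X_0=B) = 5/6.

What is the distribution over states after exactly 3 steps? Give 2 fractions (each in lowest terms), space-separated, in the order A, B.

Answer: 209/324 115/324

Derivation:
Propagating the distribution step by step (d_{t+1} = d_t * P):
d_0 = (A=1/6, B=5/6)
  d_1[A] = 1/6*7/12 + 5/6*3/4 = 13/18
  d_1[B] = 1/6*5/12 + 5/6*1/4 = 5/18
d_1 = (A=13/18, B=5/18)
  d_2[A] = 13/18*7/12 + 5/18*3/4 = 17/27
  d_2[B] = 13/18*5/12 + 5/18*1/4 = 10/27
d_2 = (A=17/27, B=10/27)
  d_3[A] = 17/27*7/12 + 10/27*3/4 = 209/324
  d_3[B] = 17/27*5/12 + 10/27*1/4 = 115/324
d_3 = (A=209/324, B=115/324)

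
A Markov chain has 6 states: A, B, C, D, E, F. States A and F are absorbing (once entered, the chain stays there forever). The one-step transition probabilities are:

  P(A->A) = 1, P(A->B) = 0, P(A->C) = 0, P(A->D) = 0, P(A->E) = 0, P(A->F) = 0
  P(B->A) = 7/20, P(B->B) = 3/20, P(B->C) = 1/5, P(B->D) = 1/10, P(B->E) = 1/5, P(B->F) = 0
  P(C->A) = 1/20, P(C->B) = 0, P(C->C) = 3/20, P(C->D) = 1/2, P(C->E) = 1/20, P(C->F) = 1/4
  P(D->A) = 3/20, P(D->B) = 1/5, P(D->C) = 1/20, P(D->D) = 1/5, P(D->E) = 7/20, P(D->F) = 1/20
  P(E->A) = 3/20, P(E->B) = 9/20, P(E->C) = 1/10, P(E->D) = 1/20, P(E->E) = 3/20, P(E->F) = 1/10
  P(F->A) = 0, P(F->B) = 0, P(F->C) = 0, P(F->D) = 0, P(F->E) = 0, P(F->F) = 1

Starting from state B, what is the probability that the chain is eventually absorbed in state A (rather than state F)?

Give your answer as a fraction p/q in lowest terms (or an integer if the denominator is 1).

Answer: 19751/25221

Derivation:
Let a_i = P(absorbed in A | start in state i).
Boundary conditions: a_A = 1, a_F = 0.
For each transient state i, a_i = sum_j P(i->j) * a_j:
  a_B = 7/20*a_A + 3/20*a_B + 1/5*a_C + 1/10*a_D + 1/5*a_E + 0*a_F
  a_C = 1/20*a_A + 0*a_B + 3/20*a_C + 1/2*a_D + 1/20*a_E + 1/4*a_F
  a_D = 3/20*a_A + 1/5*a_B + 1/20*a_C + 1/5*a_D + 7/20*a_E + 1/20*a_F
  a_E = 3/20*a_A + 9/20*a_B + 1/10*a_C + 1/20*a_D + 3/20*a_E + 1/10*a_F

Substituting a_A = 1 and a_F = 0, rearrange to (I - Q) a = r where r[i] = P(i -> A):
  [17/20, -1/5, -1/10, -1/5] . (a_B, a_C, a_D, a_E) = 7/20
  [0, 17/20, -1/2, -1/20] . (a_B, a_C, a_D, a_E) = 1/20
  [-1/5, -1/20, 4/5, -7/20] . (a_B, a_C, a_D, a_E) = 3/20
  [-9/20, -1/10, -1/20, 17/20] . (a_B, a_C, a_D, a_E) = 3/20

Solving yields:
  a_B = 19751/25221
  a_C = 4399/8407
  a_D = 18160/25221
  a_E = 2504/3603

Starting state is B, so the absorption probability is a_B = 19751/25221.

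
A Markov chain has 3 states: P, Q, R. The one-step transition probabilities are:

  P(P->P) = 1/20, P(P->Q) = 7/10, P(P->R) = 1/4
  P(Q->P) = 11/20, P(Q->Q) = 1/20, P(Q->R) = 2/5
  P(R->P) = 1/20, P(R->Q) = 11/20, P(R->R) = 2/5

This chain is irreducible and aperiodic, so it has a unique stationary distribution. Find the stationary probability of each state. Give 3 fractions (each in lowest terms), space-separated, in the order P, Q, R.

Answer: 14/57 223/570 69/190

Derivation:
The stationary distribution satisfies pi = pi * P, i.e.:
  pi_P = 1/20*pi_P + 11/20*pi_Q + 1/20*pi_R
  pi_Q = 7/10*pi_P + 1/20*pi_Q + 11/20*pi_R
  pi_R = 1/4*pi_P + 2/5*pi_Q + 2/5*pi_R
with normalization: pi_P + pi_Q + pi_R = 1.

Using the first 2 balance equations plus normalization, the linear system A*pi = b is:
  [-19/20, 11/20, 1/20] . pi = 0
  [7/10, -19/20, 11/20] . pi = 0
  [1, 1, 1] . pi = 1

Solving yields:
  pi_P = 14/57
  pi_Q = 223/570
  pi_R = 69/190

Verification (pi * P):
  14/57*1/20 + 223/570*11/20 + 69/190*1/20 = 14/57 = pi_P  (ok)
  14/57*7/10 + 223/570*1/20 + 69/190*11/20 = 223/570 = pi_Q  (ok)
  14/57*1/4 + 223/570*2/5 + 69/190*2/5 = 69/190 = pi_R  (ok)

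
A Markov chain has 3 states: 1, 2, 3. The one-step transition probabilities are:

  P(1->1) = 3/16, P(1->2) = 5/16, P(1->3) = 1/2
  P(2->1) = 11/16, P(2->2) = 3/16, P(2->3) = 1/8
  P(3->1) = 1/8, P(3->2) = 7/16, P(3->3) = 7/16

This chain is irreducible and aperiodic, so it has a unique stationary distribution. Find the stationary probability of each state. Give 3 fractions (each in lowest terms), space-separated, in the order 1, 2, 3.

The stationary distribution satisfies pi = pi * P, i.e.:
  pi_1 = 3/16*pi_1 + 11/16*pi_2 + 1/8*pi_3
  pi_2 = 5/16*pi_1 + 3/16*pi_2 + 7/16*pi_3
  pi_3 = 1/2*pi_1 + 1/8*pi_2 + 7/16*pi_3
with normalization: pi_1 + pi_2 + pi_3 = 1.

Using the first 2 balance equations plus normalization, the linear system A*pi = b is:
  [-13/16, 11/16, 1/8] . pi = 0
  [5/16, -13/16, 7/16] . pi = 0
  [1, 1, 1] . pi = 1

Solving yields:
  pi_1 = 103/318
  pi_2 = 101/318
  pi_3 = 19/53

Verification (pi * P):
  103/318*3/16 + 101/318*11/16 + 19/53*1/8 = 103/318 = pi_1  (ok)
  103/318*5/16 + 101/318*3/16 + 19/53*7/16 = 101/318 = pi_2  (ok)
  103/318*1/2 + 101/318*1/8 + 19/53*7/16 = 19/53 = pi_3  (ok)

Answer: 103/318 101/318 19/53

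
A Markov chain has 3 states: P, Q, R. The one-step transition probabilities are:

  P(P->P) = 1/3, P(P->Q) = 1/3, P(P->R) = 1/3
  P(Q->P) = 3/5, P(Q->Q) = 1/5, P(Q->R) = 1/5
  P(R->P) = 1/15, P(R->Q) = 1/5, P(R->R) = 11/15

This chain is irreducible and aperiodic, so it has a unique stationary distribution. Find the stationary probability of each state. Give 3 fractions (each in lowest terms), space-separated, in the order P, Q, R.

Answer: 39/149 35/149 75/149

Derivation:
The stationary distribution satisfies pi = pi * P, i.e.:
  pi_P = 1/3*pi_P + 3/5*pi_Q + 1/15*pi_R
  pi_Q = 1/3*pi_P + 1/5*pi_Q + 1/5*pi_R
  pi_R = 1/3*pi_P + 1/5*pi_Q + 11/15*pi_R
with normalization: pi_P + pi_Q + pi_R = 1.

Using the first 2 balance equations plus normalization, the linear system A*pi = b is:
  [-2/3, 3/5, 1/15] . pi = 0
  [1/3, -4/5, 1/5] . pi = 0
  [1, 1, 1] . pi = 1

Solving yields:
  pi_P = 39/149
  pi_Q = 35/149
  pi_R = 75/149

Verification (pi * P):
  39/149*1/3 + 35/149*3/5 + 75/149*1/15 = 39/149 = pi_P  (ok)
  39/149*1/3 + 35/149*1/5 + 75/149*1/5 = 35/149 = pi_Q  (ok)
  39/149*1/3 + 35/149*1/5 + 75/149*11/15 = 75/149 = pi_R  (ok)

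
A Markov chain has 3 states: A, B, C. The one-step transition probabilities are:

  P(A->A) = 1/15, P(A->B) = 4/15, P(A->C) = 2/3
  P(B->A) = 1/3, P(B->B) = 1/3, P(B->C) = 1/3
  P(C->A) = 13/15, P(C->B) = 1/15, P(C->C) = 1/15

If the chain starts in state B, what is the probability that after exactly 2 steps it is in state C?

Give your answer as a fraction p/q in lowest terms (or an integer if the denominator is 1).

Computing P^2 by repeated multiplication:
P^1 =
  A: [1/15, 4/15, 2/3]
  B: [1/3, 1/3, 1/3]
  C: [13/15, 1/15, 1/15]
P^2 =
  A: [151/225, 34/225, 8/45]
  B: [19/45, 2/9, 16/45]
  C: [31/225, 58/225, 136/225]

(P^2)[B -> C] = 16/45

Answer: 16/45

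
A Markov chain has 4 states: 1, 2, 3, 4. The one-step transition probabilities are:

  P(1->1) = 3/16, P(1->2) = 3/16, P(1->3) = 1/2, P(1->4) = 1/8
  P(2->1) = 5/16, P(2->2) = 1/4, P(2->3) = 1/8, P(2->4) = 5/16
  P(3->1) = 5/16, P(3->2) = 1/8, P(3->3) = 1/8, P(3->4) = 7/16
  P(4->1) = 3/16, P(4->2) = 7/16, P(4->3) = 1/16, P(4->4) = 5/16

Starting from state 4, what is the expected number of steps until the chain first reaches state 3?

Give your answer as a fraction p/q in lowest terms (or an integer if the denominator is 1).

Let h_i = expected steps to first reach 3 from state i.
Boundary: h_3 = 0.
First-step equations for the other states:
  h_1 = 1 + 3/16*h_1 + 3/16*h_2 + 1/2*h_3 + 1/8*h_4
  h_2 = 1 + 5/16*h_1 + 1/4*h_2 + 1/8*h_3 + 5/16*h_4
  h_4 = 1 + 3/16*h_1 + 7/16*h_2 + 1/16*h_3 + 5/16*h_4

Substituting h_3 = 0 and rearranging gives the linear system (I - Q) h = 1:
  [13/16, -3/16, -1/8] . (h_1, h_2, h_4) = 1
  [-5/16, 3/4, -5/16] . (h_1, h_2, h_4) = 1
  [-3/16, -7/16, 11/16] . (h_1, h_2, h_4) = 1

Solving yields:
  h_1 = 976/303
  h_2 = 1504/303
  h_4 = 1664/303

Starting state is 4, so the expected hitting time is h_4 = 1664/303.

Answer: 1664/303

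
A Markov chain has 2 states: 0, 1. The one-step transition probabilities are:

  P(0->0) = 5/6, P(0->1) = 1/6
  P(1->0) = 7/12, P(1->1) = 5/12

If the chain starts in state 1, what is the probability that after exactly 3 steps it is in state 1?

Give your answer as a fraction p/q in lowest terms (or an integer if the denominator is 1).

Computing P^3 by repeated multiplication:
P^1 =
  0: [5/6, 1/6]
  1: [7/12, 5/12]
P^2 =
  0: [19/24, 5/24]
  1: [35/48, 13/48]
P^3 =
  0: [25/32, 7/32]
  1: [49/64, 15/64]

(P^3)[1 -> 1] = 15/64

Answer: 15/64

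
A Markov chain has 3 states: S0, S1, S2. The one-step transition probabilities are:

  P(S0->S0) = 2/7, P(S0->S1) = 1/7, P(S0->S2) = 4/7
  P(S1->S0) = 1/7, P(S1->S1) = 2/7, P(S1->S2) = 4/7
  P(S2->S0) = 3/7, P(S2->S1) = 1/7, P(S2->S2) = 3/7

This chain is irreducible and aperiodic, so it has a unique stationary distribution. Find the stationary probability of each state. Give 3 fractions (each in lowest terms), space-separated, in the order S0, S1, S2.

The stationary distribution satisfies pi = pi * P, i.e.:
  pi_S0 = 2/7*pi_S0 + 1/7*pi_S1 + 3/7*pi_S2
  pi_S1 = 1/7*pi_S0 + 2/7*pi_S1 + 1/7*pi_S2
  pi_S2 = 4/7*pi_S0 + 4/7*pi_S1 + 3/7*pi_S2
with normalization: pi_S0 + pi_S1 + pi_S2 = 1.

Using the first 2 balance equations plus normalization, the linear system A*pi = b is:
  [-5/7, 1/7, 3/7] . pi = 0
  [1/7, -5/7, 1/7] . pi = 0
  [1, 1, 1] . pi = 1

Solving yields:
  pi_S0 = 1/3
  pi_S1 = 1/6
  pi_S2 = 1/2

Verification (pi * P):
  1/3*2/7 + 1/6*1/7 + 1/2*3/7 = 1/3 = pi_S0  (ok)
  1/3*1/7 + 1/6*2/7 + 1/2*1/7 = 1/6 = pi_S1  (ok)
  1/3*4/7 + 1/6*4/7 + 1/2*3/7 = 1/2 = pi_S2  (ok)

Answer: 1/3 1/6 1/2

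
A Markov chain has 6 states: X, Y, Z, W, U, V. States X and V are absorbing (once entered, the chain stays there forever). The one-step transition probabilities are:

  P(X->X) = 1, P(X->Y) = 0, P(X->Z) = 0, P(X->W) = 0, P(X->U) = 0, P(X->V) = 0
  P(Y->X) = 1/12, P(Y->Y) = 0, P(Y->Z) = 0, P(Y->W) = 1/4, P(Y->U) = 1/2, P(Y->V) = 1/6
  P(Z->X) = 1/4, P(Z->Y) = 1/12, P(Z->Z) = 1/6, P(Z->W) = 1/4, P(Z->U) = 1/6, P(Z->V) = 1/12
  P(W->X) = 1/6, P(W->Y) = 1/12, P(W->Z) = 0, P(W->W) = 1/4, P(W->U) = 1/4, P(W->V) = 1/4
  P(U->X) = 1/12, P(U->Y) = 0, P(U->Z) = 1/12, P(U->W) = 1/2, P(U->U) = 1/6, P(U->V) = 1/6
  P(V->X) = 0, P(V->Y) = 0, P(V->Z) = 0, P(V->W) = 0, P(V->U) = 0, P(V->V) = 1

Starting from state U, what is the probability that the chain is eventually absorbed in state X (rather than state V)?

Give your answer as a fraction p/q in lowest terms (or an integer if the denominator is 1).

Answer: 985/2527

Derivation:
Let a_i = P(absorbed in X | start in state i).
Boundary conditions: a_X = 1, a_V = 0.
For each transient state i, a_i = sum_j P(i->j) * a_j:
  a_Y = 1/12*a_X + 0*a_Y + 0*a_Z + 1/4*a_W + 1/2*a_U + 1/6*a_V
  a_Z = 1/4*a_X + 1/12*a_Y + 1/6*a_Z + 1/4*a_W + 1/6*a_U + 1/12*a_V
  a_W = 1/6*a_X + 1/12*a_Y + 0*a_Z + 1/4*a_W + 1/4*a_U + 1/4*a_V
  a_U = 1/12*a_X + 0*a_Y + 1/12*a_Z + 1/2*a_W + 1/6*a_U + 1/6*a_V

Substituting a_X = 1 and a_V = 0, rearrange to (I - Q) a = r where r[i] = P(i -> X):
  [1, 0, -1/4, -1/2] . (a_Y, a_Z, a_W, a_U) = 1/12
  [-1/12, 5/6, -1/4, -1/6] . (a_Y, a_Z, a_W, a_U) = 1/4
  [-1/12, 0, 3/4, -1/4] . (a_Y, a_Z, a_W, a_U) = 1/6
  [0, -1/12, -1/2, 5/6] . (a_Y, a_Z, a_W, a_U) = 1/12

Solving yields:
  a_Y = 136/361
  a_Z = 71/133
  a_W = 2987/7581
  a_U = 985/2527

Starting state is U, so the absorption probability is a_U = 985/2527.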